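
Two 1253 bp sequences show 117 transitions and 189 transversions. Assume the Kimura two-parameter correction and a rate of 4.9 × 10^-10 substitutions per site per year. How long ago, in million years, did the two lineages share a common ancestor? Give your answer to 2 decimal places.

301.74

P = 117/1253 ≈ 0.093376 and Q = 189/1253 ≈ 0.150838.
Under the Kimura two-parameter model, d = −½ ln(1 − 2P − Q) − ¼ ln(1 − 2Q).
1 − 2P − Q = 0.66241, giving −½ ln(0.66241) = 0.205935.
1 − 2Q = 0.698324, giving −¼ ln(0.698324) = 0.089768.
d = 0.205935 + 0.089768 = 0.295703.
Under a molecular clock d = 2μt, so t = d/(2μ) = 0.295703 / (2 × 4.9 × 10^-10) = 301.74 million years.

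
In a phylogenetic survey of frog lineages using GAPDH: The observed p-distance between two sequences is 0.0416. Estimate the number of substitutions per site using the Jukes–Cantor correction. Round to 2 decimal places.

d = −(3/4) ln(1 − 4p/3) = −0.75 ln(1 − 0.055467) = −0.75 ln(0.944533)
  = −0.75 × (-0.057065) = 0.042799 substitutions/site.

0.04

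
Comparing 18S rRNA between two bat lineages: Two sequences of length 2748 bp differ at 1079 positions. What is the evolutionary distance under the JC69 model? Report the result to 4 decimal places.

p = 1079/2748 ≈ 0.392649.
d = −(3/4) ln(1 − 4p/3) = −0.75 ln(1 − 0.523532) = −0.75 ln(0.476468)
  = −0.75 × (-0.741355) = 0.556016 substitutions/site.

0.5560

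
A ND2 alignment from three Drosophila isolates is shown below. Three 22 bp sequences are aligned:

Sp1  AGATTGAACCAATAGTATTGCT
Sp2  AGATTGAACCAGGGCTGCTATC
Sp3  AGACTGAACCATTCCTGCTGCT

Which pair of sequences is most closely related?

Sp1–Sp2: 9/22 differ, p = 0.409, d = 0.591.
Sp1–Sp3: 6/22 differ, p = 0.273, d = 0.339.
Sp2–Sp3: 7/22 differ, p = 0.318, d = 0.414.
The smallest distance is between Sp1 and Sp3.

Sp1 and Sp3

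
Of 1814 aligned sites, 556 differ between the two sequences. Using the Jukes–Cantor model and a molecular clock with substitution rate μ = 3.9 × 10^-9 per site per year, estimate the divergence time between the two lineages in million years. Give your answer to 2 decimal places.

50.52

p = 556/1814 ≈ 0.306505.
d = −(3/4) ln(1 − 4p/3) = −0.75 ln(1 − 0.408673) = −0.75 ln(0.591327)
  = −0.75 × (-0.525386) = 0.394040 substitutions/site.
Under a molecular clock d = 2μt, so t = d/(2μ) = 0.394040 / (2 × 3.9 × 10^-9) = 50.52 million years.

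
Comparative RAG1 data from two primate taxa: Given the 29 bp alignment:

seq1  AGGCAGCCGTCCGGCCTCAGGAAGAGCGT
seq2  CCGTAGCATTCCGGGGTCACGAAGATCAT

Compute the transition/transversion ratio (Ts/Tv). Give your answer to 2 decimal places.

0.25

Transitions are A↔G and C↔T; transversions are all other mismatches.
Transitions: 2. Transversions: 8.
R = 2/8 = 0.25.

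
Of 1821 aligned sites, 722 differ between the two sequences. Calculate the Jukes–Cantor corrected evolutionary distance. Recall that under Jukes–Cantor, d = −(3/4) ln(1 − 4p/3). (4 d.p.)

p = 722/1821 ≈ 0.396485.
d = −(3/4) ln(1 − 4p/3) = −0.75 ln(1 − 0.528647) = −0.75 ln(0.471353)
  = −0.75 × (-0.752148) = 0.564111 substitutions/site.

0.5641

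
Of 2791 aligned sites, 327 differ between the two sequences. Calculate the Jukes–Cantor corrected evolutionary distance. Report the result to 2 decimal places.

0.13

p = 327/2791 ≈ 0.117162.
d = −(3/4) ln(1 − 4p/3) = −0.75 ln(1 − 0.156216) = −0.75 ln(0.843784)
  = −0.75 × (-0.169859) = 0.127394 substitutions/site.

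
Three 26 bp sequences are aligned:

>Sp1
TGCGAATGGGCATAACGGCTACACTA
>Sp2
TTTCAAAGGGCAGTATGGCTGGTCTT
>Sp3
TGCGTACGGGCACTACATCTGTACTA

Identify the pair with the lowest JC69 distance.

Sp1 and Sp3

Sp1–Sp2: 11/26 differ, p = 0.423, d = 0.623.
Sp1–Sp3: 8/26 differ, p = 0.308, d = 0.396.
Sp2–Sp3: 12/26 differ, p = 0.462, d = 0.717.
The smallest distance is between Sp1 and Sp3.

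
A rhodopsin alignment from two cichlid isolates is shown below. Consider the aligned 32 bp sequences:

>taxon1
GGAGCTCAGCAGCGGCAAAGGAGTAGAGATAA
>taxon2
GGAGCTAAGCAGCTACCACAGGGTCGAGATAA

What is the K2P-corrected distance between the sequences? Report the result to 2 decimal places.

0.30

Of 32 sites, 3 differences are transitions and 5 are transversions, so P = 3/32 = 0.09375 and Q = 5/32 = 0.15625.
Under the Kimura two-parameter model, d = −½ ln(1 − 2P − Q) − ¼ ln(1 − 2Q).
1 − 2P − Q = 0.65625, giving −½ ln(0.65625) = 0.210607.
1 − 2Q = 0.6875, giving −¼ ln(0.6875) = 0.093673.
d = 0.210607 + 0.093673 = 0.304280.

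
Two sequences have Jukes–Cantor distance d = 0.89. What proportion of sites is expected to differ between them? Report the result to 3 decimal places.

0.521

p = (3/4)(1 − e^(−4d/3)) = 0.75 × (1 − e^(-1.186667)) = 0.75 × (1 − 0.305237) = 0.521072.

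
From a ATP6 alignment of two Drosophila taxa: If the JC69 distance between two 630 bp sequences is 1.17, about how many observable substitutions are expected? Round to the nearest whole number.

Invert JC69: p = (3/4)(1 − e^(−4d/3)) = 0.75 × (1 − e^(-1.56)) = 0.75 × (1 − 0.210136) = 0.592398.
Expected differing sites = pL ≈ 0.592398 × 630 = 373.21074 ≈ 373.

373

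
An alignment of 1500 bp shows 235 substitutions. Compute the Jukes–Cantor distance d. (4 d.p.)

p = 235/1500 ≈ 0.156667.
d = −(3/4) ln(1 − 4p/3) = −0.75 ln(1 − 0.208889) = −0.75 ln(0.791111)
  = −0.75 × (-0.234317) = 0.175738 substitutions/site.

0.1757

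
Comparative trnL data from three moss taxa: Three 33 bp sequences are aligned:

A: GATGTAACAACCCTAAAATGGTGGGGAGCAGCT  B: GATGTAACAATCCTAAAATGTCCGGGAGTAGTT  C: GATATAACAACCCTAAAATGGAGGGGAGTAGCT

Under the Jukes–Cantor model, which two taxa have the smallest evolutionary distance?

A–B: 6/33 differ, p = 0.182, d = 0.208.
A–C: 3/33 differ, p = 0.091, d = 0.097.
B–C: 6/33 differ, p = 0.182, d = 0.208.
The smallest distance is between A and C.

A and C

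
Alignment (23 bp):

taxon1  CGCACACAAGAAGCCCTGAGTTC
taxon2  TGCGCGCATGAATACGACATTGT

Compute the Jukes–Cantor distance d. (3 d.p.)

0.892

The sequences differ at 12 of 23 sites, so p = 12/23 ≈ 0.521739.
d = −(3/4) ln(1 − 4p/3) = −0.75 ln(1 − 0.695652) = −0.75 ln(0.304348)
  = −0.75 × (-1.189583) = 0.892187 substitutions/site.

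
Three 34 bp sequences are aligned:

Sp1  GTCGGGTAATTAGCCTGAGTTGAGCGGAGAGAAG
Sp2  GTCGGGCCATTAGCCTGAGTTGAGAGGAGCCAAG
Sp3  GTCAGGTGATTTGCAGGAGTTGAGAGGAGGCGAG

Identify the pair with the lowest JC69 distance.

Sp1–Sp2: 5/34 differ, p = 0.147, d = 0.164.
Sp1–Sp3: 9/34 differ, p = 0.265, d = 0.326.
Sp2–Sp3: 8/34 differ, p = 0.235, d = 0.282.
The smallest distance is between Sp1 and Sp2.

Sp1 and Sp2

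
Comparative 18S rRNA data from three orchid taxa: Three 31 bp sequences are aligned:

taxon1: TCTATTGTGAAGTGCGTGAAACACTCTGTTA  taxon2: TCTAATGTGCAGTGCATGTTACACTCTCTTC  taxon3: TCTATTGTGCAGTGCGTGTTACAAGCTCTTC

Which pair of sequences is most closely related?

taxon2 and taxon3

taxon1–taxon2: 7/31 differ, p = 0.226, d = 0.269.
taxon1–taxon3: 7/31 differ, p = 0.226, d = 0.269.
taxon2–taxon3: 4/31 differ, p = 0.129, d = 0.142.
The smallest distance is between taxon2 and taxon3.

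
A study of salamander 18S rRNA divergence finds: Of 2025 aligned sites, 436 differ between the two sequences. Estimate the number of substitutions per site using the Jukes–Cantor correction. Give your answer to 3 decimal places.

0.254

p = 436/2025 ≈ 0.215309.
d = −(3/4) ln(1 − 4p/3) = −0.75 ln(1 − 0.287079) = −0.75 ln(0.712921)
  = −0.75 × (-0.338385) = 0.253789 substitutions/site.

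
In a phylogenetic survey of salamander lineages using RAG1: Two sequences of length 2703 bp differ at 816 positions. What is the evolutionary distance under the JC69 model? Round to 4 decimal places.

0.3863

p = 816/2703 ≈ 0.301887.
d = −(3/4) ln(1 − 4p/3) = −0.75 ln(1 − 0.402516) = −0.75 ln(0.597484)
  = −0.75 × (-0.515028) = 0.386271 substitutions/site.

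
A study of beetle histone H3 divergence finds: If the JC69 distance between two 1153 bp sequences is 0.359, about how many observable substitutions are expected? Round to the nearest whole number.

329

Invert JC69: p = (3/4)(1 − e^(−4d/3)) = 0.75 × (1 − e^(-0.478667)) = 0.75 × (1 − 0.619609) = 0.285293.
Expected differing sites = pL ≈ 0.285293 × 1153 = 328.942829 ≈ 329.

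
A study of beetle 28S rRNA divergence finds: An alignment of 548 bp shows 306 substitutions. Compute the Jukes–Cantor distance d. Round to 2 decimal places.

p = 306/548 ≈ 0.558394.
d = −(3/4) ln(1 − 4p/3) = −0.75 ln(1 − 0.744525) = −0.75 ln(0.255475)
  = −0.75 × (-1.364631) = 1.023473 substitutions/site.

1.02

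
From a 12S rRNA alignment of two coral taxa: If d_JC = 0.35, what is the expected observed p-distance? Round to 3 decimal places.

0.280

p = (3/4)(1 − e^(−4d/3)) = 0.75 × (1 − e^(-0.466667)) = 0.75 × (1 − 0.627089) = 0.279683.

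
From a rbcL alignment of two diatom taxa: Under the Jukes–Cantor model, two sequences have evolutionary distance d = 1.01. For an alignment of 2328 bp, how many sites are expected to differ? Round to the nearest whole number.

Invert JC69: p = (3/4)(1 − e^(−4d/3)) = 0.75 × (1 − e^(-1.346667)) = 0.75 × (1 − 0.260106) = 0.554921.
Expected differing sites = pL ≈ 0.554921 × 2328 = 1291.856088 ≈ 1292.

1292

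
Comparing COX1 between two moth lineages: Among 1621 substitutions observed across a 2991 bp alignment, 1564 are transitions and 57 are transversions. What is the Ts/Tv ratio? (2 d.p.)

27.44

R = 1564/57 = 27.438596… ≈ 27.44 (to 2 d.p.).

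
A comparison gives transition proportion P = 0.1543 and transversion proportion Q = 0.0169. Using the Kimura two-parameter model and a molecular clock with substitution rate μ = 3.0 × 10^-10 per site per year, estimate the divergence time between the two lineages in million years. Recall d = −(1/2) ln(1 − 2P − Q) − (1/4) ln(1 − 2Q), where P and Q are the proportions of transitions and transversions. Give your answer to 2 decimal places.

342.48

Under the Kimura two-parameter model, d = −½ ln(1 − 2P − Q) − ¼ ln(1 − 2Q).
1 − 2P − Q = 0.6745, giving −½ ln(0.6745) = 0.196892.
1 − 2Q = 0.9662, giving −¼ ln(0.9662) = 0.008596.
d = 0.196892 + 0.008596 = 0.205488.
Under a molecular clock d = 2μt, so t = d/(2μ) = 0.205488 / (2 × 3.0 × 10^-10) = 342.48 million years.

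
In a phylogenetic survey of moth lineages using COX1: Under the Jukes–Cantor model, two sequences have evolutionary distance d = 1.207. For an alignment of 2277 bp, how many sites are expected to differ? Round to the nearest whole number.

1366

Invert JC69: p = (3/4)(1 − e^(−4d/3)) = 0.75 × (1 − e^(-1.609333)) = 0.75 × (1 − 0.200021) = 0.599984.
Expected differing sites = pL ≈ 0.599984 × 2277 = 1366.163568 ≈ 1366.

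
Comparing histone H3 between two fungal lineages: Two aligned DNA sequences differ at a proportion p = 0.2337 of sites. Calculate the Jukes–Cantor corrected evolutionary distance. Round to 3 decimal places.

0.280

d = −(3/4) ln(1 − 4p/3) = −0.75 ln(1 − 0.3116) = −0.75 ln(0.6884)
  = −0.75 × (-0.373385) = 0.280039 substitutions/site.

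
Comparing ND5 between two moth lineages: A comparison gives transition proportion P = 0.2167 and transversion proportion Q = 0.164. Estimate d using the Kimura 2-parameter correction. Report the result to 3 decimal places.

0.554

Under the Kimura two-parameter model, d = −½ ln(1 − 2P − Q) − ¼ ln(1 − 2Q).
1 − 2P − Q = 0.4026, giving −½ ln(0.4026) = 0.454906.
1 − 2Q = 0.672, giving −¼ ln(0.672) = 0.099374.
d = 0.454906 + 0.099374 = 0.554280.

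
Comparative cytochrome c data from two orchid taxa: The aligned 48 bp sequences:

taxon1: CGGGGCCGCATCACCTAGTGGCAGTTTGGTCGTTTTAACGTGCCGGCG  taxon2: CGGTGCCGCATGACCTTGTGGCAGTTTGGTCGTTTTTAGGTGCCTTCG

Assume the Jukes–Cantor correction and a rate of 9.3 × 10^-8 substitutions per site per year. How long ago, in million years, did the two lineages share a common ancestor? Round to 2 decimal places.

0.87

The sequences differ at 7 of 48 sites (4, 12, 17, 37, 39, 45, 46), so p = 7/48 ≈ 0.145833.
d = −(3/4) ln(1 − 4p/3) = −0.75 ln(1 − 0.194444) = −0.75 ln(0.805556)
  = −0.75 × (-0.216223) = 0.162167 substitutions/site.
Under a molecular clock d = 2μt, so t = d/(2μ) = 0.162167 / (2 × 9.3 × 10^-8) = 0.87 million years.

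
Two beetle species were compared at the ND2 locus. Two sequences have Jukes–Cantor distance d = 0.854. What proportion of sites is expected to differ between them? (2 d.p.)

p = (3/4)(1 − e^(−4d/3)) = 0.75 × (1 − e^(-1.138667)) = 0.75 × (1 − 0.320246) = 0.509816.

0.51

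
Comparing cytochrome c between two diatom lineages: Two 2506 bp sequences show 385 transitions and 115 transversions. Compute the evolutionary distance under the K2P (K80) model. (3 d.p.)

0.242

P = 385/2506 ≈ 0.153631 and Q = 115/2506 ≈ 0.04589.
Under the Kimura two-parameter model, d = −½ ln(1 − 2P − Q) − ¼ ln(1 − 2Q).
1 − 2P − Q = 0.646848, giving −½ ln(0.646848) = 0.217822.
1 − 2Q = 0.90822, giving −¼ ln(0.90822) = 0.024067.
d = 0.217822 + 0.024067 = 0.241889.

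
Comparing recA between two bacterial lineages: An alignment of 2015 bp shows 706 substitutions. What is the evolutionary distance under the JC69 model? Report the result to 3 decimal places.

p = 706/2015 ≈ 0.350372.
d = −(3/4) ln(1 − 4p/3) = −0.75 ln(1 − 0.467163) = −0.75 ln(0.532837)
  = −0.75 × (-0.629540) = 0.472155 substitutions/site.

0.472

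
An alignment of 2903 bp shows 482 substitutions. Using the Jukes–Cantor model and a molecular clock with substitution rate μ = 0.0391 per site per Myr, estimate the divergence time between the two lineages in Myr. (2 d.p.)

2.40

p = 482/2903 ≈ 0.166035.
d = −(3/4) ln(1 − 4p/3) = −0.75 ln(1 − 0.22138) = −0.75 ln(0.77862)
  = −0.75 × (-0.250232) = 0.187674 substitutions/site.
Under a molecular clock d = 2μt, so t = d/(2μ) = 0.187674 / (2 × 0.0391) = 2.40 Myr.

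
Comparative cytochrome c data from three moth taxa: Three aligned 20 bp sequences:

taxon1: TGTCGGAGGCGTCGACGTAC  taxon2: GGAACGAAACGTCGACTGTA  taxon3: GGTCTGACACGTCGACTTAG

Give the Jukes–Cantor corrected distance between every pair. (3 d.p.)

taxon1–taxon2: 10/20 sites differ → p = 0.5, d = −0.75 ln(1 − 0.666667) = 0.823960 ≈ 0.824.
taxon1–taxon3: 6/20 sites differ → p = 0.3, d = −0.75 ln(1 − 0.4) = 0.383119 ≈ 0.383.
taxon2–taxon3: 7/20 sites differ → p = 0.35, d = −0.75 ln(1 − 0.466667) = 0.471457 ≈ 0.471.

d(taxon1,taxon2) = 0.824, d(taxon1,taxon3) = 0.383, d(taxon2,taxon3) = 0.471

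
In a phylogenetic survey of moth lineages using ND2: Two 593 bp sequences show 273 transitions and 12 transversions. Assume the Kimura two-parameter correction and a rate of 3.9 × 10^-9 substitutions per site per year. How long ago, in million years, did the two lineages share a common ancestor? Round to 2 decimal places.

182.72

P = 273/593 ≈ 0.460371 and Q = 12/593 ≈ 0.020236.
Under the Kimura two-parameter model, d = −½ ln(1 − 2P − Q) − ¼ ln(1 − 2Q).
1 − 2P − Q = 0.059022, giving −½ ln(0.059022) = 1.414923.
1 − 2Q = 0.959528, giving −¼ ln(0.959528) = 0.010328.
d = 1.414923 + 0.010328 = 1.425251.
Under a molecular clock d = 2μt, so t = d/(2μ) = 1.425251 / (2 × 3.9 × 10^-9) = 182.72 million years.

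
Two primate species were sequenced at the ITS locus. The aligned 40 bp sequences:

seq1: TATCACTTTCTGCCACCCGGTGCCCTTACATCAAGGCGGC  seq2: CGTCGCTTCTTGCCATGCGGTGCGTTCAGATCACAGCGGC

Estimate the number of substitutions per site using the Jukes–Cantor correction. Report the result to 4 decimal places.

The sequences differ at 13 of 40 sites, so p = 13/40 = 0.325.
d = −(3/4) ln(1 − 4p/3) = −0.75 ln(1 − 0.433333) = −0.75 ln(0.566667)
  = −0.75 × (-0.567983) = 0.425987 substitutions/site.

0.4260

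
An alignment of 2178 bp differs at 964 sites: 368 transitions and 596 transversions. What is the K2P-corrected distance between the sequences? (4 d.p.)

P = 368/2178 ≈ 0.168962 and Q = 596/2178 ≈ 0.273646.
Under the Kimura two-parameter model, d = −½ ln(1 − 2P − Q) − ¼ ln(1 − 2Q).
1 − 2P − Q = 0.38843, giving −½ ln(0.38843) = 0.472821.
1 − 2Q = 0.452708, giving −¼ ln(0.452708) = 0.198127.
d = 0.472821 + 0.198127 = 0.670948.

0.6709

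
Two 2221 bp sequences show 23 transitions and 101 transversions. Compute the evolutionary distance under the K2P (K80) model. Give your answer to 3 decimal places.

P = 23/2221 ≈ 0.010356 and Q = 101/2221 ≈ 0.045475.
Under the Kimura two-parameter model, d = −½ ln(1 − 2P − Q) − ¼ ln(1 − 2Q).
1 − 2P − Q = 0.933813, giving −½ ln(0.933813) = 0.034240.
1 − 2Q = 0.90905, giving −¼ ln(0.90905) = 0.023839.
d = 0.034240 + 0.023839 = 0.058079.

0.058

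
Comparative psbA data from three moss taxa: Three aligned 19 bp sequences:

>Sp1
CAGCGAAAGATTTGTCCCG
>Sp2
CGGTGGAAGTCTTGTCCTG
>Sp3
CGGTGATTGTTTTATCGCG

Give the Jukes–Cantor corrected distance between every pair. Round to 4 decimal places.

d(Sp1,Sp2) = 0.4099, d(Sp1,Sp3) = 0.5068, d(Sp2,Sp3) = 0.5068

Sp1–Sp2: 6/19 sites differ → p ≈ 0.315789, d = −0.75 ln(1 − 0.421052) = 0.409907 ≈ 0.4099.
Sp1–Sp3: 7/19 sites differ → p ≈ 0.368421, d = −0.75 ln(1 − 0.491228) = 0.506816 ≈ 0.5068.
Sp2–Sp3: 7/19 sites differ → p ≈ 0.368421, d = −0.75 ln(1 − 0.491228) = 0.506816 ≈ 0.5068.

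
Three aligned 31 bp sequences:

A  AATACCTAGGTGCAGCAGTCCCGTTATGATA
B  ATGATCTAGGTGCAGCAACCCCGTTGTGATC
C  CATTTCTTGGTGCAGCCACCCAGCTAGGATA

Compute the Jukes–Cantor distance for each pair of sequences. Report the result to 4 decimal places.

d(A,B) = 0.2687, d(A,C) = 0.4217, d(B,C) = 0.4806

A–B: 7/31 sites differ → p ≈ 0.225806, d = −0.75 ln(1 − 0.301075) = 0.268659 ≈ 0.2687.
A–C: 10/31 sites differ → p ≈ 0.322581, d = −0.75 ln(1 − 0.430108) = 0.421731 ≈ 0.4217.
B–C: 11/31 sites differ → p ≈ 0.354839, d = −0.75 ln(1 − 0.473119) = 0.480585 ≈ 0.4806.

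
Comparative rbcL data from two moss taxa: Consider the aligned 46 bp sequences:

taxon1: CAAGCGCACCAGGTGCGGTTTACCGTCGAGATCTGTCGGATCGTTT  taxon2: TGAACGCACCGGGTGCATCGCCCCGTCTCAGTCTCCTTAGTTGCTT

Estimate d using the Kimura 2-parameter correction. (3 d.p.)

0.906

Of 46 sites, 15 differences are transitions and 7 are transversions, so P = 15/46 ≈ 0.326087 and Q = 7/46 ≈ 0.152174.
Under the Kimura two-parameter model, d = −½ ln(1 − 2P − Q) − ¼ ln(1 − 2Q).
1 − 2P − Q = 0.195652, giving −½ ln(0.195652) = 0.815709.
1 − 2Q = 0.695652, giving −¼ ln(0.695652) = 0.090726.
d = 0.815709 + 0.090726 = 0.906435.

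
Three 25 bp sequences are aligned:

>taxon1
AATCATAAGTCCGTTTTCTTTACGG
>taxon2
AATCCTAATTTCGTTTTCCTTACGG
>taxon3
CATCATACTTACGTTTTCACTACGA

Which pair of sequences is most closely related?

taxon1–taxon2: 4/25 differ, p = 0.160, d = 0.180.
taxon1–taxon3: 7/25 differ, p = 0.280, d = 0.351.
taxon2–taxon3: 7/25 differ, p = 0.280, d = 0.351.
The smallest distance is between taxon1 and taxon2.

taxon1 and taxon2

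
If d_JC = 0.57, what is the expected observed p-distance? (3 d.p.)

p = (3/4)(1 − e^(−4d/3)) = 0.75 × (1 − e^(-0.76)) = 0.75 × (1 − 0.467666) = 0.399251.

0.399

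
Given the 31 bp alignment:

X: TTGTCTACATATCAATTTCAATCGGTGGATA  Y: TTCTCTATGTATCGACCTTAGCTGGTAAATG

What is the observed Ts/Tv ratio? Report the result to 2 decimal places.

Transitions are A↔G and C↔T; transversions are all other mismatches.
Transitions: 12. Transversions: 1.
R = 12/1 = 12.00.

12.00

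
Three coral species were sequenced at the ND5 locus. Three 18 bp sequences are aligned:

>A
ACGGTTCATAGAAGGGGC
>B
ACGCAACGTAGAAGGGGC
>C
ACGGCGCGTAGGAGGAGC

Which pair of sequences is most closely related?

A and B

A–B: 4/18 differ, p = 0.222, d = 0.264.
A–C: 5/18 differ, p = 0.278, d = 0.347.
B–C: 5/18 differ, p = 0.278, d = 0.347.
The smallest distance is between A and B.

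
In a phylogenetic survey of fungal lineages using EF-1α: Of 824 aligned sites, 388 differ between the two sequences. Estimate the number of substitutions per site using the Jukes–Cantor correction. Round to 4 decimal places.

0.7413

p = 388/824 ≈ 0.470874.
d = −(3/4) ln(1 − 4p/3) = −0.75 ln(1 − 0.627832) = −0.75 ln(0.372168)
  = −0.75 × (-0.988410) = 0.741308 substitutions/site.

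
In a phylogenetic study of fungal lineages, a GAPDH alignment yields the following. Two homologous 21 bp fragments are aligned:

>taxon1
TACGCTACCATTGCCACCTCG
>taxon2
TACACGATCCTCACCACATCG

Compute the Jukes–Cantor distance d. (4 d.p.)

The sequences differ at 7 of 21 sites (4, 6, 8, 10, 12, 13, 18), so p = 7/21 ≈ 0.333333.
d = −(3/4) ln(1 − 4p/3) = −0.75 ln(1 − 0.444444) = −0.75 ln(0.555556)
  = −0.75 × (-0.587786) = 0.440840 substitutions/site.

0.4408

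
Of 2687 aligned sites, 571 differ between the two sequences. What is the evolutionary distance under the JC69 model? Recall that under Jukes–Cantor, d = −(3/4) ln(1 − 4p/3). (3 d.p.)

p = 571/2687 ≈ 0.212505.
d = −(3/4) ln(1 − 4p/3) = −0.75 ln(1 − 0.28334) = −0.75 ln(0.71666)
  = −0.75 × (-0.333154) = 0.249866 substitutions/site.

0.250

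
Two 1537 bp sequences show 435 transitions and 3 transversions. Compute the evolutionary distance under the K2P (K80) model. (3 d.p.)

P = 435/1537 ≈ 0.283019 and Q = 3/1537 ≈ 0.001952.
Under the Kimura two-parameter model, d = −½ ln(1 − 2P − Q) − ¼ ln(1 − 2Q).
1 − 2P − Q = 0.43201, giving −½ ln(0.43201) = 0.419653.
1 − 2Q = 0.996096, giving −¼ ln(0.996096) = 0.000978.
d = 0.419653 + 0.000978 = 0.420631.

0.421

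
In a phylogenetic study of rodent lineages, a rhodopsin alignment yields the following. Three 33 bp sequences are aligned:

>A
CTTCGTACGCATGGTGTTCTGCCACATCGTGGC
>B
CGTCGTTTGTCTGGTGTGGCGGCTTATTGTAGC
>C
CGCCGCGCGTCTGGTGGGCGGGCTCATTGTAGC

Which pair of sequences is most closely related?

B and C

A–B: 13/33 differ, p = 0.394, d = 0.559.
A–C: 13/33 differ, p = 0.394, d = 0.559.
B–C: 8/33 differ, p = 0.242, d = 0.293.
The smallest distance is between B and C.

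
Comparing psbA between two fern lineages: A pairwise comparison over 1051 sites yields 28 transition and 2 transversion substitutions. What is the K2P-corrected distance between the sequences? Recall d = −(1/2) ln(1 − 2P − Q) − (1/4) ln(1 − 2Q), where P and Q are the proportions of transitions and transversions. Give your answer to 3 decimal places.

P = 28/1051 ≈ 0.026641 and Q = 2/1051 ≈ 0.001903.
Under the Kimura two-parameter model, d = −½ ln(1 − 2P − Q) − ¼ ln(1 − 2Q).
1 − 2P − Q = 0.944815, giving −½ ln(0.944815) = 0.028383.
1 − 2Q = 0.996194, giving −¼ ln(0.996194) = 0.000953.
d = 0.028383 + 0.000953 = 0.029336.

0.029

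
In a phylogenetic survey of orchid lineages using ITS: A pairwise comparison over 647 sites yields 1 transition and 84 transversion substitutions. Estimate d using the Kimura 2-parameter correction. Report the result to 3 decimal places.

P = 1/647 ≈ 0.001546 and Q = 84/647 ≈ 0.12983.
Under the Kimura two-parameter model, d = −½ ln(1 − 2P − Q) − ¼ ln(1 − 2Q).
1 − 2P − Q = 0.867078, giving −½ ln(0.867078) = 0.071313.
1 − 2Q = 0.74034, giving −¼ ln(0.74034) = 0.075161.
d = 0.071313 + 0.075161 = 0.146474.

0.146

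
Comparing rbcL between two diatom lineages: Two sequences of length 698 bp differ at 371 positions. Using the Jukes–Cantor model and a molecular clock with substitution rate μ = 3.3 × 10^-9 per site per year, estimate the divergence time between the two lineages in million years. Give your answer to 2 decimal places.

140.16

p = 371/698 ≈ 0.531519.
d = −(3/4) ln(1 − 4p/3) = −0.75 ln(1 − 0.708692) = −0.75 ln(0.291308)
  = −0.75 × (-1.233374) = 0.925031 substitutions/site.
Under a molecular clock d = 2μt, so t = d/(2μ) = 0.925031 / (2 × 3.3 × 10^-9) = 140.16 million years.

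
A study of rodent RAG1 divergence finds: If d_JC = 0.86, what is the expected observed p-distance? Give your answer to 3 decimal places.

0.512

p = (3/4)(1 − e^(−4d/3)) = 0.75 × (1 − e^(-1.146667)) = 0.75 × (1 − 0.317694) = 0.511730.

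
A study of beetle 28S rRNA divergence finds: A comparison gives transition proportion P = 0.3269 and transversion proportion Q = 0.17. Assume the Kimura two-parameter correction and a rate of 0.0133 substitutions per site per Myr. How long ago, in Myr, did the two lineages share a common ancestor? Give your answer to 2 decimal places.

36.54

Under the Kimura two-parameter model, d = −½ ln(1 − 2P − Q) − ¼ ln(1 − 2Q).
1 − 2P − Q = 0.1762, giving −½ ln(0.1762) = 0.868068.
1 − 2Q = 0.66, giving −¼ ln(0.66) = 0.103879.
d = 0.868068 + 0.103879 = 0.971947.
Under a molecular clock d = 2μt, so t = d/(2μ) = 0.971947 / (2 × 0.0133) = 36.54 Myr.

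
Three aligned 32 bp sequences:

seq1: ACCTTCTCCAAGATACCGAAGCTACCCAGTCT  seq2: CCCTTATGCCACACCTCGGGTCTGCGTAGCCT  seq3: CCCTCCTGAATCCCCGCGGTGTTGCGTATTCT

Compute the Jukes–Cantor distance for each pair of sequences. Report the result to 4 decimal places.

d(seq1,seq2) = 0.7356, d(seq1,seq3) = 0.9241, d(seq2,seq3) = 0.5199

seq1–seq2: 15/32 sites differ → p = 0.46875, d = −0.75 ln(1 − 0.625) = 0.735622 ≈ 0.7356.
seq1–seq3: 17/32 sites differ → p = 0.53125, d = −0.75 ln(1 − 0.708333) = 0.924107 ≈ 0.9241.
seq2–seq3: 12/32 sites differ → p = 0.375, d = −0.75 ln(1 − 0.5) = 0.519860 ≈ 0.5199.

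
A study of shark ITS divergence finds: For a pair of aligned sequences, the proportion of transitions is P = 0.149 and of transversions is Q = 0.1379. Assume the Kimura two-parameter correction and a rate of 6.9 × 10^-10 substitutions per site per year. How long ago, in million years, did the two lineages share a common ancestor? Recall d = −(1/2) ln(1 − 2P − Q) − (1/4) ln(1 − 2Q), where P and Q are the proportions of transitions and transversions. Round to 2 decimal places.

Under the Kimura two-parameter model, d = −½ ln(1 − 2P − Q) − ¼ ln(1 − 2Q).
1 − 2P − Q = 0.5641, giving −½ ln(0.5641) = 0.286262.
1 − 2Q = 0.7242, giving −¼ ln(0.7242) = 0.080672.
d = 0.286262 + 0.080672 = 0.366934.
Under a molecular clock d = 2μt, so t = d/(2μ) = 0.366934 / (2 × 6.9 × 10^-10) = 265.89 million years.

265.89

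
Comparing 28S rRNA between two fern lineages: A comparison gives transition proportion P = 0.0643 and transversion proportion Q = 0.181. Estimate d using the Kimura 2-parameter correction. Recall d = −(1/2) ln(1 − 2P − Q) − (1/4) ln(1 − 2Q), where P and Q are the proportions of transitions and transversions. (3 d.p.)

0.298

Under the Kimura two-parameter model, d = −½ ln(1 − 2P − Q) − ¼ ln(1 − 2Q).
1 − 2P − Q = 0.6904, giving −½ ln(0.6904) = 0.185242.
1 − 2Q = 0.638, giving −¼ ln(0.638) = 0.112354.
d = 0.185242 + 0.112354 = 0.297596.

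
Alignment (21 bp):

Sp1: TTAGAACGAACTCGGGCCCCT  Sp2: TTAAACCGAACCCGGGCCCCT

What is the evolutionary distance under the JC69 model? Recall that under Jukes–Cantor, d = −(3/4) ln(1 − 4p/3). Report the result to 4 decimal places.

The sequences differ at 3 of 21 sites (4, 6, 12), so p = 3/21 ≈ 0.142857.
d = −(3/4) ln(1 − 4p/3) = −0.75 ln(1 − 0.190476) = −0.75 ln(0.809524)
  = −0.75 × (-0.211309) = 0.158482 substitutions/site.

0.1585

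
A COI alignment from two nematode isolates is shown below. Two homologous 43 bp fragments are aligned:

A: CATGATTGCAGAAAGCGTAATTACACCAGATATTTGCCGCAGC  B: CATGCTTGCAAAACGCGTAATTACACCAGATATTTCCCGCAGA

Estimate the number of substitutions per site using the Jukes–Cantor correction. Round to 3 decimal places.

The sequences differ at 5 of 43 sites (5, 11, 14, 36, 43), so p = 5/43 ≈ 0.116279.
d = −(3/4) ln(1 − 4p/3) = −0.75 ln(1 − 0.155039) = −0.75 ln(0.844961)
  = −0.75 × (-0.168465) = 0.126349 substitutions/site.

0.126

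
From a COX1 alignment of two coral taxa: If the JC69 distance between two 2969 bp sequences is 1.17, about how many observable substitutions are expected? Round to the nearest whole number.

Invert JC69: p = (3/4)(1 − e^(−4d/3)) = 0.75 × (1 − e^(-1.56)) = 0.75 × (1 − 0.210136) = 0.592398.
Expected differing sites = pL ≈ 0.592398 × 2969 = 1758.829662 ≈ 1759.

1759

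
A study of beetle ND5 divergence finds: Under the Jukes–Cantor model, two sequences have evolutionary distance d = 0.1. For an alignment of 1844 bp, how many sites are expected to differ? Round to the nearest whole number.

173

Invert JC69: p = (3/4)(1 − e^(−4d/3)) = 0.75 × (1 − e^(-0.133333)) = 0.75 × (1 − 0.875174) = 0.093620.
Expected differing sites = pL ≈ 0.093620 × 1844 = 172.63528 ≈ 173.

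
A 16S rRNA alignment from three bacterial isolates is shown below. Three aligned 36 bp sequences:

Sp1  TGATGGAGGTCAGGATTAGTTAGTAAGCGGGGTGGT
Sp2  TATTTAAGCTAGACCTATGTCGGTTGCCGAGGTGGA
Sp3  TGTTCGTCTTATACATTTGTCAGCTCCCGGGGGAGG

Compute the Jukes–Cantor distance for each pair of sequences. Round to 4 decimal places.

d(Sp1,Sp2) = 0.9123, d(Sp1,Sp3) = 0.8240, d(Sp2,Sp3) = 0.6735

Sp1–Sp2: 19/36 sites differ → p ≈ 0.527778, d = −0.75 ln(1 − 0.703704) = 0.912297 ≈ 0.9123.
Sp1–Sp3: 18/36 sites differ → p = 0.5, d = −0.75 ln(1 − 0.666667) = 0.823960 ≈ 0.8240.
Sp2–Sp3: 16/36 sites differ → p ≈ 0.444444, d = −0.75 ln(1 − 0.592592) = 0.673455 ≈ 0.6735.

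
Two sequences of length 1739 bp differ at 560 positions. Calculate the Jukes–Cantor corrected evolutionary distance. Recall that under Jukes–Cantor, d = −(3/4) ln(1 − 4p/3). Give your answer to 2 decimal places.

0.42

p = 560/1739 ≈ 0.322024.
d = −(3/4) ln(1 − 4p/3) = −0.75 ln(1 − 0.429365) = −0.75 ln(0.570635)
  = −0.75 × (-0.561006) = 0.420755 substitutions/site.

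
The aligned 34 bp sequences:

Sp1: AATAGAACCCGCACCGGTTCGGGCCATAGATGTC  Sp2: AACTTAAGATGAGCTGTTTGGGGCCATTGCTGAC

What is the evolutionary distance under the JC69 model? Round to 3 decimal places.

0.597

The sequences differ at 14 of 34 sites, so p = 14/34 ≈ 0.411765.
d = −(3/4) ln(1 − 4p/3) = −0.75 ln(1 − 0.54902) = −0.75 ln(0.45098)
  = −0.75 × (-0.796332) = 0.597249 substitutions/site.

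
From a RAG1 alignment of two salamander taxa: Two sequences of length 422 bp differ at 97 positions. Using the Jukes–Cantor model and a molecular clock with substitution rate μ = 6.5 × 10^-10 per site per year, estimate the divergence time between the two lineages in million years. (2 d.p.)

211.14

p = 97/422 ≈ 0.229858.
d = −(3/4) ln(1 − 4p/3) = −0.75 ln(1 − 0.306477) = −0.75 ln(0.693523)
  = −0.75 × (-0.365971) = 0.274478 substitutions/site.
Under a molecular clock d = 2μt, so t = d/(2μ) = 0.274478 / (2 × 6.5 × 10^-10) = 211.14 million years.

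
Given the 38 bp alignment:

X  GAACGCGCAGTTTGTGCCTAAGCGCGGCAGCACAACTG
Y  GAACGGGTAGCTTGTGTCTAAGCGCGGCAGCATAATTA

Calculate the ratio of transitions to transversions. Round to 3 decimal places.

6.000

Transitions are A↔G and C↔T; transversions are all other mismatches.
Transitions: 6. Transversions: 1.
R = 6/1 = 6.000.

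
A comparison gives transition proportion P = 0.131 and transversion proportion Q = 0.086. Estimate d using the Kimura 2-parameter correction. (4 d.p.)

0.2610

Under the Kimura two-parameter model, d = −½ ln(1 − 2P − Q) − ¼ ln(1 − 2Q).
1 − 2P − Q = 0.652, giving −½ ln(0.652) = 0.213855.
1 − 2Q = 0.828, giving −¼ ln(0.828) = 0.047186.
d = 0.213855 + 0.047186 = 0.261041.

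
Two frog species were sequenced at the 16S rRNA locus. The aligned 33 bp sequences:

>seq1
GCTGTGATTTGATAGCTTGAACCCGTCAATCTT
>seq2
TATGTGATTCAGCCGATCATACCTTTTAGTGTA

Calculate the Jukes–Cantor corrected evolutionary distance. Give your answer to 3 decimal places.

0.871

The sequences differ at 17 of 33 sites, so p = 17/33 ≈ 0.515152.
d = −(3/4) ln(1 − 4p/3) = −0.75 ln(1 − 0.686869) = −0.75 ln(0.313131)
  = −0.75 × (-1.161134) = 0.870851 substitutions/site.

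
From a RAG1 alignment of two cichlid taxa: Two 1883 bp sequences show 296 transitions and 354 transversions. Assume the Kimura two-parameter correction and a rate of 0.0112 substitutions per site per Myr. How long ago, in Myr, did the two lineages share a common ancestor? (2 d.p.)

20.84

P = 296/1883 ≈ 0.157196 and Q = 354/1883 ≈ 0.187998.
Under the Kimura two-parameter model, d = −½ ln(1 − 2P − Q) − ¼ ln(1 − 2Q).
1 − 2P − Q = 0.49761, giving −½ ln(0.49761) = 0.348969.
1 − 2Q = 0.624004, giving −¼ ln(0.624004) = 0.117900.
d = 0.348969 + 0.117900 = 0.466869.
Under a molecular clock d = 2μt, so t = d/(2μ) = 0.466869 / (2 × 0.0112) = 20.84 Myr.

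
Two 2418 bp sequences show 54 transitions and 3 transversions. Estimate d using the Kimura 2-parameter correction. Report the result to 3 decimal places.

P = 54/2418 ≈ 0.022333 and Q = 3/2418 ≈ 0.001241.
Under the Kimura two-parameter model, d = −½ ln(1 − 2P − Q) − ¼ ln(1 − 2Q).
1 − 2P − Q = 0.954093, giving −½ ln(0.954093) = 0.023497.
1 − 2Q = 0.997518, giving −¼ ln(0.997518) = 0.000621.
d = 0.023497 + 0.000621 = 0.024118.

0.024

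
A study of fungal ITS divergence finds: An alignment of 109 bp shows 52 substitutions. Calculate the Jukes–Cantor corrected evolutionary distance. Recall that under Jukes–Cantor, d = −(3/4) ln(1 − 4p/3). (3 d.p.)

p = 52/109 ≈ 0.477064.
d = −(3/4) ln(1 − 4p/3) = −0.75 ln(1 − 0.636085) = −0.75 ln(0.363915)
  = −0.75 × (-1.010835) = 0.758126 substitutions/site.

0.758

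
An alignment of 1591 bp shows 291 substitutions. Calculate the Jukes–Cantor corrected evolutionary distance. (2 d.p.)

p = 291/1591 ≈ 0.182904.
d = −(3/4) ln(1 − 4p/3) = −0.75 ln(1 − 0.243872) = −0.75 ln(0.756128)
  = −0.75 × (-0.279545) = 0.209659 substitutions/site.

0.21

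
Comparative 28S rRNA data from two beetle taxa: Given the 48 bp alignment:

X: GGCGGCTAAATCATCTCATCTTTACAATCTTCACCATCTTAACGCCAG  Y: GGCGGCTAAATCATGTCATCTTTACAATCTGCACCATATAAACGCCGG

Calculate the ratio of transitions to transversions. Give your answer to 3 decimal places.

Transitions are A↔G and C↔T; transversions are all other mismatches.
Transitions: 1. Transversions: 4.
R = 1/4 = 0.250.

0.250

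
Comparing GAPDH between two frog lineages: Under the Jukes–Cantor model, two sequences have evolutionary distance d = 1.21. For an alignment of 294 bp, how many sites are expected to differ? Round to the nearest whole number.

Invert JC69: p = (3/4)(1 − e^(−4d/3)) = 0.75 × (1 − e^(-1.613333)) = 0.75 × (1 − 0.199222) = 0.600584.
Expected differing sites = pL ≈ 0.600584 × 294 = 176.571696 ≈ 177.

177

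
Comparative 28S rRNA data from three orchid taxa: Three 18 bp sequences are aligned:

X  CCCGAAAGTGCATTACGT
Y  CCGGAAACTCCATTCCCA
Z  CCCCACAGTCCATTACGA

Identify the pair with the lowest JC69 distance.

X and Z

X–Y: 6/18 differ, p = 0.333, d = 0.441.
X–Z: 4/18 differ, p = 0.222, d = 0.264.
Y–Z: 6/18 differ, p = 0.333, d = 0.441.
The smallest distance is between X and Z.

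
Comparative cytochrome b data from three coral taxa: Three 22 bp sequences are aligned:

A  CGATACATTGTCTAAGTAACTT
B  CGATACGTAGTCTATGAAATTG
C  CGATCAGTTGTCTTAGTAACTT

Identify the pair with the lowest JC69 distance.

A–B: 6/22 differ, p = 0.273, d = 0.339.
A–C: 4/22 differ, p = 0.182, d = 0.208.
B–C: 8/22 differ, p = 0.364, d = 0.497.
The smallest distance is between A and C.

A and C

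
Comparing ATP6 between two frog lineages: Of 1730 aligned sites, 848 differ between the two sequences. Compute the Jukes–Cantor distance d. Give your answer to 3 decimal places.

0.795

p = 848/1730 ≈ 0.490173.
d = −(3/4) ln(1 − 4p/3) = −0.75 ln(1 − 0.653564) = −0.75 ln(0.346436)
  = −0.75 × (-1.060057) = 0.795043 substitutions/site.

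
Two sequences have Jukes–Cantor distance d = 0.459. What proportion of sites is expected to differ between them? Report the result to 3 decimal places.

p = (3/4)(1 − e^(−4d/3)) = 0.75 × (1 − e^(-0.612)) = 0.75 × (1 − 0.542265) = 0.343301.

0.343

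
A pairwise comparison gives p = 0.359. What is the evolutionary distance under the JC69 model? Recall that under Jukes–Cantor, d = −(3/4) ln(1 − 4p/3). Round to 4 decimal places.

0.4885

d = −(3/4) ln(1 − 4p/3) = −0.75 ln(1 − 0.478667) = −0.75 ln(0.521333)
  = −0.75 × (-0.651366) = 0.488525 substitutions/site.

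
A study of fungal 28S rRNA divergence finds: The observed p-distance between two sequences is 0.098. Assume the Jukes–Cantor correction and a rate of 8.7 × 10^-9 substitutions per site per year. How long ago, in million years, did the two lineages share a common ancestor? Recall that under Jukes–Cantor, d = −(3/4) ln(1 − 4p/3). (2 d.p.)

d = −(3/4) ln(1 − 4p/3) = −0.75 ln(1 − 0.130667) = −0.75 ln(0.869333)
  = −0.75 × (-0.140029) = 0.105022 substitutions/site.
Under a molecular clock d = 2μt, so t = d/(2μ) = 0.105022 / (2 × 8.7 × 10^-9) = 6.04 million years.

6.04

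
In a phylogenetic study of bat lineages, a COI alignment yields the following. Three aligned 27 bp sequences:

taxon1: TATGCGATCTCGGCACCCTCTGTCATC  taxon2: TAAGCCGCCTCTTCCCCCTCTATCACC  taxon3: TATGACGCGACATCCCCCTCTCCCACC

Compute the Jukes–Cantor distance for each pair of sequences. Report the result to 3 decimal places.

d(taxon1,taxon2) = 0.441, d(taxon1,taxon3) = 0.673, d(taxon2,taxon3) = 0.318

taxon1–taxon2: 9/27 sites differ → p ≈ 0.333333, d = −0.75 ln(1 − 0.444444) = 0.440839 ≈ 0.441.
taxon1–taxon3: 12/27 sites differ → p ≈ 0.444444, d = −0.75 ln(1 − 0.592592) = 0.673455 ≈ 0.673.
taxon2–taxon3: 7/27 sites differ → p ≈ 0.259259, d = −0.75 ln(1 − 0.345679) = 0.318118 ≈ 0.318.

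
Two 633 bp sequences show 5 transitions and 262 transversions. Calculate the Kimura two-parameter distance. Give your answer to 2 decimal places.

P = 5/633 ≈ 0.007899 and Q = 262/633 ≈ 0.413902.
Under the Kimura two-parameter model, d = −½ ln(1 − 2P − Q) − ¼ ln(1 − 2Q).
1 − 2P − Q = 0.5703, giving −½ ln(0.5703) = 0.280796.
1 − 2Q = 0.172196, giving −¼ ln(0.172196) = 0.439780.
d = 0.280796 + 0.439780 = 0.720576.

0.72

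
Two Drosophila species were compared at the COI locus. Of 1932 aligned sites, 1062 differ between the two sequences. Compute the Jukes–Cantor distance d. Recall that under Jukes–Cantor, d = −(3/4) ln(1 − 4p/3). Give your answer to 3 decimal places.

0.990

p = 1062/1932 ≈ 0.549689.
d = −(3/4) ln(1 − 4p/3) = −0.75 ln(1 − 0.732919) = −0.75 ln(0.267081)
  = −0.75 × (-1.320203) = 0.990152 substitutions/site.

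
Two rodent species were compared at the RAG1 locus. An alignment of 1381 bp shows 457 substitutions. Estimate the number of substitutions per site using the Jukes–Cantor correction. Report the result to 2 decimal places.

p = 457/1381 ≈ 0.33092.
d = −(3/4) ln(1 − 4p/3) = −0.75 ln(1 − 0.441227) = −0.75 ln(0.558773)
  = −0.75 × (-0.582012) = 0.436509 substitutions/site.

0.44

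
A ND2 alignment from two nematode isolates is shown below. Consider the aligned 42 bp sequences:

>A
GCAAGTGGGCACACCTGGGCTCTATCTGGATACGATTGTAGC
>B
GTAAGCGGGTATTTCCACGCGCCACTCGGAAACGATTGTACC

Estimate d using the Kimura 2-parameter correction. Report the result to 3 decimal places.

Of 42 sites, 11 differences are transitions and 5 are transversions, so P = 11/42 ≈ 0.261905 and Q = 5/42 ≈ 0.119048.
Under the Kimura two-parameter model, d = −½ ln(1 − 2P − Q) − ¼ ln(1 − 2Q).
1 − 2P − Q = 0.357142, giving −½ ln(0.357142) = 0.514811.
1 − 2Q = 0.761904, giving −¼ ln(0.761904) = 0.067984.
d = 0.514811 + 0.067984 = 0.582795.

0.583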